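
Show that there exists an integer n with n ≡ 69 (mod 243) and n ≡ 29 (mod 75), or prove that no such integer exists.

Reduce both congruences modulo 3, which divides 243 and 75: they say n ≡ 69 (mod 3) and n ≡ 29 (mod 3).
But 69 mod 3 = 0 while 29 mod 3 = 2, a contradiction.
Therefore no such n exists.

No such integer exists.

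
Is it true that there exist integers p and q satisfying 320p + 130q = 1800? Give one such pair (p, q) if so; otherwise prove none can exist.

Since gcd(320, 130) = 10 and 1800 = 10·180, Bézout's identity guarantees a solution.
Dividing through by 10 reduces the equation to 32p + 13q = 180.
Euclidean algorithm: 32 = 2·13 + 6, 13 = 2·6 + 1, 6 = 6·1 + 0.
Back-substituting, 1 = 13 − 2·6 = 13 − 2·(32 − 2·13) = −2·32 + 5·13; that is, 32·(-2) + 13·5 = 1.
Times 180: 32·(-360) + 13·900 = 180, so (-360, 900) solves it.
The general solution is p = -360 + 13k, q = 900 − 32k; taking k = 28 gives the smaller pair p = 4, q = 4.
Check: 320·4 + 130·4 = 1280 + 520 = 1800. ✓

p = 4, q = 4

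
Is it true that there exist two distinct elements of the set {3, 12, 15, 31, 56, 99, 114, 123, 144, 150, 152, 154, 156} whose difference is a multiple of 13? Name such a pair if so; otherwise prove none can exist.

No such pair exists.

Reduce each element modulo 13: 3↦3, 12↦12, 15↦2, 31↦5, 56↦4, 99↦8, 114↦10, 123↦6, 144↦1, 150↦7, 152↦9, 154↦11, 156↦0.
No residue repeats among the 13 elements, so no pair has difference ≡ 0 (mod 13).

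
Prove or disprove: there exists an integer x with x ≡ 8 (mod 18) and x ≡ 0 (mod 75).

gcd(18, 75) = 3. If x ≡ 8 (mod 18) and x ≡ 0 (mod 75), then x ≡ 8 (mod 3) and x ≡ 0 (mod 3).
But 8 mod 3 = 2 while 0 mod 3 = 0, a contradiction.
Hence the system has no solution.

No such integer exists.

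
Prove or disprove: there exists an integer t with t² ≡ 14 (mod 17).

There is no such integer.

Computing t² mod 17 for t = 0, 1, …, 8 (enough, by the symmetry t ↦ 17 − t) gives 0, 1, 4, 9, 16, 8, 2, 15, 13.
So the quadratic residues mod 17 are {0, 1, 2, 4, 8, 9, 13, 15, 16}, and 14 is not among them.
Hence no integer t has t² ≡ 14 (mod 17).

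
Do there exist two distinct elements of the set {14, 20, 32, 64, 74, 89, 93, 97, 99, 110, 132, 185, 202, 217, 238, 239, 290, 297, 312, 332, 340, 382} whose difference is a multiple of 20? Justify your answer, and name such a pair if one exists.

Yes: 14 and 74.

Both 14 and 74 leave remainder 14 on division by 20; their difference 60 = 3·20 is a multiple of 20.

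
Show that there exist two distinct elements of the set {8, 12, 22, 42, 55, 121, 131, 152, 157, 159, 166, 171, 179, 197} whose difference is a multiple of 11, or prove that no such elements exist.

12 and 166 are such a pair.

Both 12 and 166 leave remainder 1 on division by 11; their difference 154 = 14·11 is a multiple of 11.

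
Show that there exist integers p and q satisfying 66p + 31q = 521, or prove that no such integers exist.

66 and 31 are coprime, so 66p + 31q ranges over all of ℤ.
Euclidean algorithm: 66 = 2·31 + 4, 31 = 7·4 + 3, 4 = 1·3 + 1, 3 = 3·1 + 0.
Back-substituting, 1 = 4 − 1·3 = 4 − (31 − 7·4) = −31 + 8·4 = −31 + 8·(66 − 2·31) = 8·66 − 17·31; that is, 66·8 + 31·(-17) = 1.
Times 521: 66·4168 + 31·(-8857) = 521, so (4168, -8857) solves it.
The general solution is p = 4168 + 31k, q = -8857 − 66k; taking k = -134 gives the smaller pair p = 14, q = -13.
Indeed 66·14 + 31·(-13) = 924 − 403 = 521.

p = 14, q = -13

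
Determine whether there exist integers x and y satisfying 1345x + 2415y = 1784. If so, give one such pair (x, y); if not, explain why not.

gcd(1345, 2415) = 5, so every integer of the form 1345x + 2415y is a multiple of 5.
But 1784 is not a multiple of 5 (it leaves remainder 4).
Therefore 1345x + 2415y = 1784 has no solution in integers.

No such integers exist.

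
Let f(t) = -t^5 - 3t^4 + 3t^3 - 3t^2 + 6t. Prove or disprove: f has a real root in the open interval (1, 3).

Yes, f has a root in the interval.

f(1) = 2 and f(3) = -414, which have opposite signs.
Since f is a polynomial it is continuous on [1, 3].
By the Intermediate Value Theorem, f takes the value 0 somewhere in the open interval.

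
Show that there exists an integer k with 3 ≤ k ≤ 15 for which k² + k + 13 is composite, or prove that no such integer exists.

k = 12

At k = 12: 12² + 12 + 13 = 169 = 13·13, which is composite.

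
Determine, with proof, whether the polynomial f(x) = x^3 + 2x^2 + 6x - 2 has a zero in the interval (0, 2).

f(0) = -2 and f(2) = 26, which have opposite signs.
As a polynomial, f is continuous on every closed interval.
By the Intermediate Value Theorem, f takes the value 0 somewhere in the open interval.

Yes, f has a root in the interval.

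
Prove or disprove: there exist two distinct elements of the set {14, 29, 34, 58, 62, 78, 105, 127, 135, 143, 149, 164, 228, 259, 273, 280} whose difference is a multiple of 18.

Reduce each element modulo 18: 14↦14, 29↦11, 34↦16, 58↦4, 62↦8, 78↦6, 105↦15, 127↦1, 135↦9, 143↦17, 149↦5, 164↦2, 228↦12, 259↦7, 273↦3, 280↦10.
No residue repeats among the 16 elements, so no pair has difference ≡ 0 (mod 18).

No such pair exists.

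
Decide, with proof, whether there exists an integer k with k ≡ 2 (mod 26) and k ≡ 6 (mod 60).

gcd(26, 60) = 2. A simultaneous solution exists iff 2 ≡ 6 (mod 2); here 2 mod 2 = 0 = 6 mod 2, so it does.
Put k = 2 + 26t, so we need 26t ≡ 4 (mod 60), equivalently (divide by 2) 13t ≡ 2 (mod 30).
Note 13·7 = 91 ≡ 1 (mod 30) (as 91 − 1 = 3·30), so 13⁻¹ ≡ 7.
Therefore t ≡ 7·2 = 14 (mod 30).
Then k = 2 + 26·14 = 366.
Indeed 366 ≡ 2 (mod 26) and 366 ≡ 6 (mod 60).

k = 366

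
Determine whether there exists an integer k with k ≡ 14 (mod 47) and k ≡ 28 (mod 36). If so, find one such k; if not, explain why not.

k = 1612

Since 47 and 36 share no common factor, CRT says the pair of congruences has a solution (unique mod 1692).
Any solution of the first congruence is k = 14 + 47t; substituting into the second, 47t ≡ 28 − 14 ≡ 14 (mod 36).
47 ≡ 11 (mod 36), so this reads 11t ≡ 14 (mod 36). To invert 11 modulo 36: 36 = 3·11 + 3, 11 = 3·3 + 2, 3 = 1·2 + 1, 2 = 2·1 + 0, and unwinding, 1 = 3 − 1·2 = 3 − (11 − 3·3) = −11 + 4·3 = −11 + 4·(36 − 3·11) = 4·36 − 13·11. Thus 11⁻¹ ≡ -13 ≡ 23 (mod 36).
Therefore t ≡ 23·14 = 322 ≡ 34 (mod 36).
With t = 34: k = 14 + 47·34 = 1612.
Verify: 1612 = 34·47 + 14 and 1612 = 44·36 + 28. ✓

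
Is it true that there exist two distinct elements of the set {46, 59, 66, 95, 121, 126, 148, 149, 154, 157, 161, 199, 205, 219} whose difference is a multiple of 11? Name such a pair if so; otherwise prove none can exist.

Reduce each element mod 11: 46↦2, 59↦4, 66↦0, 95↦7, 121↦0, 126↦5, 148↦5, 149↦6, 154↦0, 157↦3, 161↦7, 199↦1, 205↦7, 219↦10. The residue 0 repeats (at 66 and 121), and 121 − 66 = 55 = 5·11.

Yes: 66 and 121.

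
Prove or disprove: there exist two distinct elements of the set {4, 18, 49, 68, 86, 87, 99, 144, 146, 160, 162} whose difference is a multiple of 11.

No, no such pair exists.

Reduce each element modulo 11: 4↦4, 18↦7, 49↦5, 68↦2, 86↦9, 87↦10, 99↦0, 144↦1, 146↦3, 160↦6, 162↦8.
All 11 residues are distinct, so no two elements differ by a multiple of 11.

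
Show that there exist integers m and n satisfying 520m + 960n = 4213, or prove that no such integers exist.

Both 520 and 960 are divisible by gcd(520, 960) = 40, hence so is any combination 520m + 960n.
But 4213 is not a multiple of 40 (it leaves remainder 13).
Hence no integers m, n satisfy the equation.

No such integers exist.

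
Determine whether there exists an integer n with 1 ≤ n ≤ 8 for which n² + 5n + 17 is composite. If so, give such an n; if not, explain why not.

n = 8

At n = 8: 8² + 5·8 + 17 = 121 = 11·11, which is composite.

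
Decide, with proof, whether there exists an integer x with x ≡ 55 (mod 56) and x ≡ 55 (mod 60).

x = 55

gcd(56, 60) = 4. A simultaneous solution exists iff 55 ≡ 55 (mod 4); here 55 mod 4 = 3 = 55 mod 4, so it does.
The smallest candidate x = 55 works directly: 55 ≡ 55 (mod 60).
Indeed 55 ≡ 55 (mod 56) and 55 ≡ 55 (mod 60).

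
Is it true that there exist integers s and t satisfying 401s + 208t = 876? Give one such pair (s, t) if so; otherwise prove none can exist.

Since gcd(401, 208) = 1, every integer is an integer combination of 401 and 208.
Euclidean algorithm: 401 = 1·208 + 193, 208 = 1·193 + 15, 193 = 12·15 + 13, 15 = 1·13 + 2, 13 = 6·2 + 1, 2 = 2·1 + 0.
Unwinding: 1 = 13 − 6·2 = 13 − 6·(15 − 1·13) = −6·15 + 7·13 = −6·15 + 7·(193 − 12·15) = 7·193 − 90·15 = 7·193 − 90·(208 − 1·193) = −90·208 + 97·193 = −90·208 + 97·(401 − 1·208) = 97·401 − 187·208, i.e. 401·97 + 208·(-187) = 1.
Multiplying through by 876: s = 97·876 = 84972, t = (-187)·876 = -163812 is a solution.
Shifting by a multiple of (208, −401) keeps it a solution: s = 84972 − 408·208 = 108, t = -163812 + 408·401 = -204.
Check: 401·108 + 208·(-204) = 43308 − 42432 = 876. ✓

s = 108, t = -204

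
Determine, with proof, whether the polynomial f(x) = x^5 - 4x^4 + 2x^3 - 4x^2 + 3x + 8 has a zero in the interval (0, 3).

Such a root exists.

f(0) = 8 and f(3) = -46, which have opposite signs.
Since f is a polynomial it is continuous on [0, 3].
By the Intermediate Value Theorem f must vanish at some point of (0, 3).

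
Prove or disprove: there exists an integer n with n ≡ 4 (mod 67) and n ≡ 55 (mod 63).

n = 4024

Since 67 and 63 share no common factor, CRT says the pair of congruences has a solution (unique mod 4221).
Any solution of the first congruence is n = 4 + 67t; substituting into the second, 67t ≡ 55 − 4 ≡ 51 (mod 63).
67 ≡ 4 (mod 63), so this reads 4t ≡ 51 (mod 63). Note 4·16 = 64 ≡ 1 (mod 63) (as 64 − 1 = 1·63), so 4⁻¹ ≡ 16.
Therefore t ≡ 16·51 = 816 ≡ 60 (mod 63).
With t = 60: n = 4 + 67·60 = 4024.
Verify: 4024 = 60·67 + 4 and 4024 = 63·63 + 55. ✓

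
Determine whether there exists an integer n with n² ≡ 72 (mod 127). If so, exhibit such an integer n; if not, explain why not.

n = 31

n = 31 works: 31² = 961, and 961 − 72 = 889 = 7·127.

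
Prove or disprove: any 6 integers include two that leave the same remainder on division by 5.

Partition the integers by their residue mod 5; there are 5 classes.
Placing 6 integers into 5 classes, some class receives at least two — say a and b.
That is, a and b leave the same remainder on division by 5, as claimed.

Yes.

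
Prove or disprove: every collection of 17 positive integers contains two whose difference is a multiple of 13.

Yes.

Each integer lies in one of the 13 residue classes modulo 13.
Placing 17 integers into 13 classes, some class receives at least two — say a and b.
Then a ≡ b (mod 13), i.e. 13 ∣ (a − b).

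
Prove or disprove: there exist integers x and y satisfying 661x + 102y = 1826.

x = 56, y = -345

Since gcd(661, 102) = 1, every integer is an integer combination of 661 and 102.
Euclidean algorithm: 661 = 6·102 + 49, 102 = 2·49 + 4, 49 = 12·4 + 1, 4 = 4·1 + 0.
Back-substituting, 1 = 49 − 12·4 = 49 − 12·(102 − 2·49) = −12·102 + 25·49 = −12·102 + 25·(661 − 6·102) = 25·661 − 162·102; that is, 661·25 + 102·(-162) = 1.
Multiplying through by 1826: x = 25·1826 = 45650, y = (-162)·1826 = -295812 is a solution.
Shifting by a multiple of (102, −661) keeps it a solution: x = 45650 − 447·102 = 56, y = -295812 + 447·661 = -345.
Check: 661·56 + 102·(-345) = 37016 − 35190 = 1826. ✓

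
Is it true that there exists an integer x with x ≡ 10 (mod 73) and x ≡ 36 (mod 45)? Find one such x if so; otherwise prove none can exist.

The moduli 73 and 45 are coprime, so by the Chinese Remainder Theorem a unique solution modulo 3285 exists.
Write x = 10 + 73t and require 10 + 73t ≡ 36 (mod 45), i.e. 73t ≡ 26 (mod 45).
73 ≡ 28 (mod 45), so this reads 28t ≡ 26 (mod 45). Invert 28 mod 45 by the Euclidean algorithm: 45 = 1·28 + 17, 28 = 1·17 + 11, 17 = 1·11 + 6, 11 = 1·6 + 5, 6 = 1·5 + 1, 5 = 5·1 + 0; back-substituting, 1 = 6 − 1·5 = 6 − (11 − 1·6) = −11 + 2·6 = −11 + 2·(17 − 1·11) = 2·17 − 3·11 = 2·17 − 3·(28 − 1·17) = −3·28 + 5·17 = −3·28 + 5·(45 − 1·28) = 5·45 − 8·28. Hence 28·(-8) ≡ 1, so 28⁻¹ ≡ -8 ≡ 37 (mod 45).
Therefore t ≡ 37·26 = 962 ≡ 17 (mod 45).
With t = 17: x = 10 + 73·17 = 1251.
Verify: 1251 = 17·73 + 10 and 1251 = 27·45 + 36. ✓

x = 1251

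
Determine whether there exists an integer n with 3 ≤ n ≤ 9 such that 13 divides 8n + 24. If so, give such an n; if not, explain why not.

No such integer n in that range exists.

For n = 3, 4, …, 9 the values of 8n + 24 modulo 13 are 9, 4, 12, 7, 2, 10, 5 respectively.
Since 0 is absent from this list, 13 ∤ 8n + 24 for every n with 3 ≤ n ≤ 9.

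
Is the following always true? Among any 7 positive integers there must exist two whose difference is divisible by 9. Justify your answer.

No, the set {13, 14, 15, 16, 17, 18, 19} is a counterexample.

Consider the 7 integers 13, 14, …, 19. They lie in distinct residue classes modulo 9, since 7 ≤ 9.
No two share a residue, so no pair has difference divisible by 9; the claim fails for this set.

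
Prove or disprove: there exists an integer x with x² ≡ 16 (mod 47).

x = 43

x = 43 works: 43² = 1849, and 1849 − 16 = 1833 = 39·47.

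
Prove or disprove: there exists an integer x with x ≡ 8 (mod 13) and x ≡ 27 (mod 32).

x = 411

The moduli 13 and 32 are coprime, so by the Chinese Remainder Theorem a unique solution modulo 416 exists.
Any solution of the first congruence is x = 8 + 13t; substituting into the second, 13t ≡ 27 − 8 ≡ 19 (mod 32).
Since 13·5 = 65 = 2·32 + 1, the inverse of 13 mod 32 is 5.
Therefore t ≡ 5·19 = 95 ≡ 31 (mod 32).
Taking t = 31 gives x = 8 + 13·31 = 411.
Indeed 411 ≡ 8 (mod 13) and 411 ≡ 27 (mod 32).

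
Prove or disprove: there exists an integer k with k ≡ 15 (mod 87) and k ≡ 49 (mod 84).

No such integer exists.

Both moduli are multiples of 3 = gcd(87, 84), so any solution would satisfy k ≡ 15 and k ≡ 49 modulo 3 simultaneously.
However 15 ≡ 0 and 49 ≡ 1 (mod 3), and 0 ≠ 1.
Hence the system has no solution.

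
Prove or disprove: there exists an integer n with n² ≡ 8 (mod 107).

107 is prime, so by Euler's criterion 8 is a square mod 107 iff 8^((107−1)/2) = 8^53 ≡ 1 (mod 107).
Repeated squaring mod 107: 8^2 = 64 ≡ 64; 8^4 ≡ 64² = 4096 ≡ 30; 8^8 ≡ 30² = 900 ≡ 44; 8^16 ≡ 44² = 1936 ≡ 10; 8^32 ≡ 10² = 100 ≡ 100.
Since 53 = 32 + 16 + 4 + 1, 8^53 ≡ 100 · 10 · 30 · 8; multiplying out mod 107: 100·10 = 1000 ≡ 37, then 37·30 = 1110 ≡ 40, then 40·8 = 320 ≡ 106. Thus 8^53 ≡ 106 ≡ −1 (mod 107).
By Euler's criterion 8 is a quadratic non-residue mod 107: no n satisfies n² ≡ 8 (mod 107).

No, no such integer exists.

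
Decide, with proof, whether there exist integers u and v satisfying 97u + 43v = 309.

u = 32, v = -65

Since gcd(97, 43) = 1, every integer is an integer combination of 97 and 43.
Dividing repeatedly: 97 = 2·43 + 11, 43 = 3·11 + 10, 11 = 1·10 + 1, 10 = 10·1 + 0.
Back-substituting, 1 = 11 − 1·10 = 11 − (43 − 3·11) = −43 + 4·11 = −43 + 4·(97 − 2·43) = 4·97 − 9·43; that is, 97·4 + 43·(-9) = 1.
Scaling by 309 gives the particular solution (u, v) = (1236, -2781).
The general solution is u = 1236 + 43k, v = -2781 − 97k; taking k = -28 gives the smaller pair u = 32, v = -65.
Indeed 97·32 + 43·(-65) = 3104 − 2795 = 309.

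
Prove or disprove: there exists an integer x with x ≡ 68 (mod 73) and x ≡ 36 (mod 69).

x = 4521

gcd(73, 69) = 1, so the Chinese Remainder Theorem guarantees exactly one residue class mod 5037 satisfying both.
Write x = 68 + 73t and require 68 + 73t ≡ 36 (mod 69), i.e. 73t ≡ 37 (mod 69).
73 ≡ 4 (mod 69), so this reads 4t ≡ 37 (mod 69). Since 4·52 = 208 = 3·69 + 1, the inverse of 4 mod 69 is 52.
Therefore t ≡ 52·37 = 1924 ≡ 61 (mod 69).
Taking t = 61 gives x = 68 + 73·61 = 4521.
Indeed 4521 ≡ 68 (mod 73) and 4521 ≡ 36 (mod 69).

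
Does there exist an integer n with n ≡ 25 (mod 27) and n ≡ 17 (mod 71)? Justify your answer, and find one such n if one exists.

The moduli 27 and 71 are coprime, so by the Chinese Remainder Theorem a unique solution modulo 1917 exists.
Any solution of the first congruence is n = 25 + 27t; substituting into the second, 27t ≡ 17 − 25 ≡ 63 (mod 71).
Since 27·50 = 1350 = 19·71 + 1, the inverse of 27 mod 71 is 50.
Therefore t ≡ 50·63 = 3150 ≡ 26 (mod 71).
With t = 26: n = 25 + 27·26 = 727.
Indeed 727 ≡ 25 (mod 27) and 727 ≡ 17 (mod 71).

n = 727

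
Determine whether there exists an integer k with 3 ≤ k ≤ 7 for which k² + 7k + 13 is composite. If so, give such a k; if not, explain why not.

At k = 7: 7² + 7·7 + 13 = 111 = 3·37, which is composite.

k = 7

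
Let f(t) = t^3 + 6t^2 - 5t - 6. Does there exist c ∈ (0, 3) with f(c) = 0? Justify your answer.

Yes, f has a root in the interval.

f(0) = -6 and f(3) = 60, which have opposite signs.
Since f is a polynomial it is continuous on [0, 3].
The Intermediate Value Theorem then guarantees some c ∈ (0, 3) with f(c) = 0.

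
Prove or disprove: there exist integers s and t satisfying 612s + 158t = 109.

Both 612 and 158 are divisible by gcd(612, 158) = 2, hence so is any combination 612s + 158t.
But 109 = 2·54 + 1, so 2 ∤ 109.
Hence no integers s, t satisfy the equation.

No such integers exist.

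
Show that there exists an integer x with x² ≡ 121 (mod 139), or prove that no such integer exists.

x = 11

Take x = 11. Then 11² = 121, and since 0 ≤ 121 < 139 this is already reduced: 11² ≡ 121 (mod 139).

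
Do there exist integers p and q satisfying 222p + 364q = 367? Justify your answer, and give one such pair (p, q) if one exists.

gcd(222, 364) = 2, so every integer of the form 222p + 364q is a multiple of 2.
But 367 = 2·183 + 1, so 2 ∤ 367.
Hence no integers p, q satisfy the equation.

There are no such integers.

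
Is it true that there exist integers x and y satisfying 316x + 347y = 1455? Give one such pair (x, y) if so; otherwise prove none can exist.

Since gcd(316, 347) = 1, every integer is an integer combination of 316 and 347.
Dividing repeatedly: 347 = 1·316 + 31, 316 = 10·31 + 6, 31 = 5·6 + 1, 6 = 6·1 + 0.
Unwinding: 1 = 31 − 5·6 = 31 − 5·(316 − 10·31) = −5·316 + 51·31 = −5·316 + 51·(347 − 1·316) = 51·347 − 56·316, i.e. 316·(-56) + 347·51 = 1.
Times 1455: 316·(-81480) + 347·74205 = 1455, so (-81480, 74205) solves it.
Shifting by a multiple of (347, −316) keeps it a solution: x = -81480 + 235·347 = 65, y = 74205 − 235·316 = -55.
Indeed 316·65 + 347·(-55) = 20540 − 19085 = 1455.

x = 65, y = -55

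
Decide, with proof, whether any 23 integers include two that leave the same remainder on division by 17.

Partition the integers by their residue mod 17; there are 17 classes.
Placing 23 integers into 17 classes, some class receives at least two — say a and b.
So a and b have equal remainders mod 17, which is exactly what was to be shown.

Yes, this is always true.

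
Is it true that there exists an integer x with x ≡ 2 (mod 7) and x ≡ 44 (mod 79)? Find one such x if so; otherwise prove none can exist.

x = 44

gcd(7, 79) = 1, so the Chinese Remainder Theorem guarantees exactly one residue class mod 553 satisfying both.
Write x = 2 + 7t and require 2 + 7t ≡ 44 (mod 79), i.e. 7t ≡ 42 (mod 79).
Note 7·34 = 238 ≡ 1 (mod 79) (as 238 − 1 = 3·79), so 7⁻¹ ≡ 34.
Therefore t ≡ 34·42 = 1428 ≡ 6 (mod 79).
With t = 6: x = 2 + 7·6 = 44.
Check: 44 mod 7 = 2, 44 mod 79 = 44. ✓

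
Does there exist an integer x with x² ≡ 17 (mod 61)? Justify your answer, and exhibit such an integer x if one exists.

No such integer exists.

Apply Euler's criterion with the prime 61: 17 is a quadratic residue iff 17^30 ≡ 1 (mod 61), and a non-residue iff it is ≡ −1.
Squaring successively (mod 61): 17^2 = 289 ≡ 45; 17^4 ≡ 45² = 2025 ≡ 12; 17^8 ≡ 12² = 144 ≡ 22; 17^16 ≡ 22² = 484 ≡ 57.
Since 30 = 16 + 8 + 4 + 2, 17^30 ≡ 57 · 22 · 12 · 45; multiplying out mod 61: 57·22 = 1254 ≡ 34, then 34·12 = 408 ≡ 42, then 42·45 = 1890 ≡ 60. Thus 17^30 ≡ 60 ≡ −1 (mod 61).
By Euler's criterion 17 is a quadratic non-residue mod 61: no x satisfies x² ≡ 17 (mod 61).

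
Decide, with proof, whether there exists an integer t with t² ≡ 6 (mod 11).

No such integer exists.

Computing t² mod 11 for t = 0, 1, …, 5 (enough, by the symmetry t ↦ 11 − t) gives 0, 1, 4, 9, 5, 3.
So the quadratic residues mod 11 are {0, 1, 3, 4, 5, 9}, and 6 is not among them.
Hence no integer t has t² ≡ 6 (mod 11).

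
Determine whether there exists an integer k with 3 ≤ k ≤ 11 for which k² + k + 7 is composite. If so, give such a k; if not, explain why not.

At k = 4: 4² + 4 + 7 = 27 = 3·9, which is composite.

k = 4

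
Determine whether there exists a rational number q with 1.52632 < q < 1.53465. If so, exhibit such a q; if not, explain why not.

q = 23/15

Multiplying by 15: 15·1.52632 = 22.89480 and 15·1.53465 = 23.01975, so the integer 23 lies strictly between them.
So q = 23/15 works: it is a ratio of integers, and dividing 15·1.52632 < 23 < 15·1.53465 through by 15 gives 1.52632 < 23/15 < 1.53465.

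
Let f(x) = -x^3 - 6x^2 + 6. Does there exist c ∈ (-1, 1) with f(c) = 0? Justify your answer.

Yes, f has a root in the interval.

f(-1) = 1 and f(1) = -1, which have opposite signs.
As a polynomial, f is continuous on every closed interval.
By the Intermediate Value Theorem, f takes the value 0 somewhere in the open interval.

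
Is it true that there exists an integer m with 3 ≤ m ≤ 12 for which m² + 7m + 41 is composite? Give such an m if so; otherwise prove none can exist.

At m = 8: 8² + 7·8 + 41 = 161 = 7·23, which is composite.

m = 8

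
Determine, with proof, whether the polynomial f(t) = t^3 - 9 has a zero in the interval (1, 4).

f(1) = -8 and f(4) = 55, which have opposite signs.
Since f is a polynomial it is continuous on [1, 4].
By the Intermediate Value Theorem f must vanish at some point of (1, 4).

Such a root exists.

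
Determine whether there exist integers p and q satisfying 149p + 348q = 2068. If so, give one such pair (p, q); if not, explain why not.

p = 140, q = -54

149 and 348 are coprime, so 149p + 348q ranges over all of ℤ.
Run the Euclidean algorithm on 348 and 149: 348 = 2·149 + 50, 149 = 2·50 + 49, 50 = 1·49 + 1, 49 = 49·1 + 0.
Working back up the chain: 1 = 50 − 1·49 = 50 − (149 − 2·50) = −149 + 3·50 = −149 + 3·(348 − 2·149) = 3·348 − 7·149. So 149·(-7) + 348·3 = 1.
Multiplying through by 2068: p = (-7)·2068 = -14476, q = 3·2068 = 6204 is a solution.
Adding 42·348 to p and subtracting 42·149 from q gives the tidier solution (140, -54).
Check: 149·140 + 348·(-54) = 20860 − 18792 = 2068. ✓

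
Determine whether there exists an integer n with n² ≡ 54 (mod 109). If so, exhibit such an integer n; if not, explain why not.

Apply Euler's criterion with the prime 109: 54 is a quadratic residue iff 54^54 ≡ 1 (mod 109), and a non-residue iff it is ≡ −1.
Repeated squaring mod 109: 54^2 = 2916 ≡ 82; 54^4 ≡ 82² = 6724 ≡ 75; 54^8 ≡ 75² = 5625 ≡ 66; 54^16 ≡ 66² = 4356 ≡ 105; 54^32 ≡ 105² = 11025 ≡ 16.
Since 54 = 32 + 16 + 4 + 2, 54^54 ≡ 16 · 105 · 75 · 82; multiplying out mod 109: 16·105 = 1680 ≡ 45, then 45·75 = 3375 ≡ 105, then 105·82 = 8610 ≡ 108. Thus 54^54 ≡ 108 ≡ −1 (mod 109).
By Euler's criterion 54 is a quadratic non-residue mod 109: no n satisfies n² ≡ 54 (mod 109).

There is no such integer.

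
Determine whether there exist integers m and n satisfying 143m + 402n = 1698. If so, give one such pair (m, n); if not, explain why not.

Since gcd(143, 402) = 1, every integer is an integer combination of 143 and 402.
Euclidean algorithm: 402 = 2·143 + 116, 143 = 1·116 + 27, 116 = 4·27 + 8, 27 = 3·8 + 3, 8 = 2·3 + 2, 3 = 1·2 + 1, 2 = 2·1 + 0.
Back-substituting, 1 = 3 − 1·2 = 3 − (8 − 2·3) = −8 + 3·3 = −8 + 3·(27 − 3·8) = 3·27 − 10·8 = 3·27 − 10·(116 − 4·27) = −10·116 + 43·27 = −10·116 + 43·(143 − 1·116) = 43·143 − 53·116 = 43·143 − 53·(402 − 2·143) = −53·402 + 149·143; that is, 143·149 + 402·(-53) = 1.
Scaling by 1698 gives the particular solution (m, n) = (253002, -89994).
The general solution is m = 253002 + 402k, n = -89994 − 143k; taking k = -629 gives the smaller pair m = 144, n = -47.
Check: 143·144 + 402·(-47) = 20592 − 18894 = 1698. ✓

m = 144, n = -47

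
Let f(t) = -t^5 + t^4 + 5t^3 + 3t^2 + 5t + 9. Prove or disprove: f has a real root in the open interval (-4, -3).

The endpoint values f(-4) = 997 and f(-3) = 210 are both positive. Claim: f(t) > 0 for every t in (-4, -3).
Shift to the endpoint -3: with t = -3 − u (0 < u < 1), one computes f(-3 − u) = u^5 + 16u^4 + 97u^3 + 282u^2 + 391u + 210.
All 6 nonzero coefficients of this polynomial in u are positive; hence for u > 0 the value is a sum of positive terms (the constant 210 among them).
So f is strictly positive on (-4, -3); no root exists in the interval.

No such root exists.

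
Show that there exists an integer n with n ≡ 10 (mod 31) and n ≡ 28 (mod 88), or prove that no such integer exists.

n = 1436

gcd(31, 88) = 1, so the Chinese Remainder Theorem guarantees exactly one residue class mod 2728 satisfying both.
Any solution of the first congruence is n = 10 + 31t; substituting into the second, 31t ≡ 28 − 10 ≡ 18 (mod 88).
Note 31·71 = 2201 ≡ 1 (mod 88) (as 2201 − 1 = 25·88), so 31⁻¹ ≡ 71.
Therefore t ≡ 71·18 = 1278 ≡ 46 (mod 88).
With t = 46: n = 10 + 31·46 = 1436.
Verify: 1436 = 46·31 + 10 and 1436 = 16·88 + 28. ✓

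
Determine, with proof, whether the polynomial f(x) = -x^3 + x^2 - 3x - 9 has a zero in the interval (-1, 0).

Evaluate at the endpoints: f(-1) = -4, f(0) = -9 — same sign (negative).
f'(x) = -3x^2 + 2x - 3 has discriminant 2² − 4·(-3)·(-3) = -32 < 0, so f' has no real roots and is negative for every real x.
Hence f is strictly decreasing on ℝ, and in particular on [-1, 0]. A strictly monotone function with same-sign endpoint values stays negative on the whole interval, so f has no zero in (-1, 0).

No such root exists.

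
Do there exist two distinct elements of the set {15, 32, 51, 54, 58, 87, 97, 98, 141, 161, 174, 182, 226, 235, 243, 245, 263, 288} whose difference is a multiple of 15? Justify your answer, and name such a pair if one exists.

32 and 182 are such a pair.

Reduce each element mod 15: 15↦0, 32↦2, 51↦6, 54↦9, 58↦13, 87↦12, 97↦7, 98↦8, 141↦6, 161↦11, 174↦9, 182↦2, 226↦1, 235↦10, 243↦3, 245↦5, 263↦8, 288↦3. The residue 2 repeats (at 32 and 182), and 182 − 32 = 150 = 10·15.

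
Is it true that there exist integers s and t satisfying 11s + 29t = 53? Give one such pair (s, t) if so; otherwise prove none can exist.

Since gcd(11, 29) = 1, every integer is an integer combination of 11 and 29.
Run the Euclidean algorithm on 29 and 11: 29 = 2·11 + 7, 11 = 1·7 + 4, 7 = 1·4 + 3, 4 = 1·3 + 1, 3 = 3·1 + 0.
Back-substituting, 1 = 4 − 1·3 = 4 − (7 − 1·4) = −7 + 2·4 = −7 + 2·(11 − 1·7) = 2·11 − 3·7 = 2·11 − 3·(29 − 2·11) = −3·29 + 8·11; that is, 11·8 + 29·(-3) = 1.
Multiplying through by 53: s = 8·53 = 424, t = (-3)·53 = -159 is a solution.
Subtracting 14·29 from s and adding 14·11 to t gives the tidier solution (18, -5).
Check: 11·18 + 29·(-5) = 198 − 145 = 53. ✓

s = 18, t = -5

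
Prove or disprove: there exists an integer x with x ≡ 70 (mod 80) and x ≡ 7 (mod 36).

Reduce both congruences modulo 4, which divides 80 and 36: they say x ≡ 70 (mod 4) and x ≡ 7 (mod 4).
But 70 mod 4 = 2 while 7 mod 4 = 3, a contradiction.
So no integer satisfies both congruences.

No, no such integer exists.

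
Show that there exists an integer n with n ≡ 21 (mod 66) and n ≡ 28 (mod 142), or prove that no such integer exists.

gcd(66, 142) = 2. If n ≡ 21 (mod 66) and n ≡ 28 (mod 142), then n ≡ 21 (mod 2) and n ≡ 28 (mod 2).
However 21 ≡ 1 and 28 ≡ 0 (mod 2), and 1 ≠ 0.
So no integer satisfies both congruences.

There is no such integer.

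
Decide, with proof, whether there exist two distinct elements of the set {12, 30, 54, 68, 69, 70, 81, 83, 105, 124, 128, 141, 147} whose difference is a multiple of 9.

12 mod 9 = 3 and 30 mod 9 = 3, so 30 − 12 = 18 = 2·9.

12 and 30 are such a pair.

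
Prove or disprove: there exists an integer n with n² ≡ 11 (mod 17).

No such integer exists.

Since (17 − n)² ≡ n² (mod 17), it suffices to square n = 0, 1, …, 8: the residues are 0, 1, 4, 9, 16, 8, 2, 15, 13.
The set of squares mod 17 is therefore {0, 1, 2, 4, 8, 9, 13, 15, 16}, which does not contain 11.
Therefore n² ≡ 11 (mod 17) has no solution.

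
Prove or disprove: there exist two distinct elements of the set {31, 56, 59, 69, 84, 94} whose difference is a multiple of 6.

Two integers differ by a multiple of 6 exactly when they have the same residue mod 6. The residues are 31↦1, 56↦2, 59↦5, 69↦3, 84↦0, 94↦4.
All 6 residues are distinct, so no two elements differ by a multiple of 6.

There is no such pair.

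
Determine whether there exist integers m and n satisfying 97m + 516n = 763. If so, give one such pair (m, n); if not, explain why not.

97 and 516 are coprime, so 97m + 516n ranges over all of ℤ.
Dividing repeatedly: 516 = 5·97 + 31, 97 = 3·31 + 4, 31 = 7·4 + 3, 4 = 1·3 + 1, 3 = 3·1 + 0.
Back-substituting, 1 = 4 − 1·3 = 4 − (31 − 7·4) = −31 + 8·4 = −31 + 8·(97 − 3·31) = 8·97 − 25·31 = 8·97 − 25·(516 − 5·97) = −25·516 + 133·97; that is, 97·133 + 516·(-25) = 1.
Scaling by 763 gives the particular solution (m, n) = (101479, -19075).
The general solution is m = 101479 + 516k, n = -19075 − 97k; taking k = -196 gives the smaller pair m = 343, n = -63.
Check: 97·343 + 516·(-63) = 33271 − 32508 = 763. ✓

m = 343, n = -63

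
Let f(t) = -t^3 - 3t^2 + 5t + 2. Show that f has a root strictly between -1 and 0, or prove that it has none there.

f(-1) = -5 and f(0) = 2, which have opposite signs.
f is continuous everywhere (it is a polynomial), in particular on [-1, 0].
By the Intermediate Value Theorem, f takes the value 0 somewhere in the open interval.

Such a root exists.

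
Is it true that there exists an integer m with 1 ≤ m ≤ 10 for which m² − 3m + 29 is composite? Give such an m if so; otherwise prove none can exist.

m = 7

At m = 7: 7² − 3·7 + 29 = 57 = 3·19, which is composite.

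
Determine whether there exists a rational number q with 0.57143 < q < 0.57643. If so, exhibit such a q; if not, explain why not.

Multiplying by 33: 33·0.57143 = 18.85719 and 33·0.57643 = 19.02219, so the integer 19 lies strictly between them.
Dividing back, 0.57143 < 19/33 < 0.57643, and 19/33 is rational.

q = 19/33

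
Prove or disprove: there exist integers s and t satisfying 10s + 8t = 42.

gcd(10, 8) = 2, and 2 divides 42, so integer solutions exist.
Dividing through by 2 reduces the equation to 5s + 4t = 21.
Euclidean algorithm: 5 = 1·4 + 1, 4 = 4·1 + 0.
Working back up the chain: 1 = 5 − 1·4. So 5·1 + 4·(-1) = 1.
Multiplying through by 21: s = 1·21 = 21, t = (-1)·21 = -21 is a solution.
Shifting by a multiple of (4, −5) keeps it a solution: s = 21 − 5·4 = 1, t = -21 + 5·5 = 4.
Indeed 10·1 + 8·4 = 10 + 32 = 42.

s = 1, t = 4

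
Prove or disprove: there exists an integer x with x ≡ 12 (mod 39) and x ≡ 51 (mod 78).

x = 51

gcd(39, 78) = 39. A simultaneous solution exists iff 12 ≡ 51 (mod 39); here 12 mod 39 = 12 = 51 mod 39, so it does.
The integers ≡ 12 (mod 39) are 12, 51, …; their remainders mod 78 are 12, 51, so x = 51 is the first that is ≡ 51 (mod 78).
Check: 51 mod 39 = 12, 51 mod 78 = 51. ✓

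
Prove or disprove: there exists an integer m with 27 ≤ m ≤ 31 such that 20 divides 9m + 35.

At m = 27, 9·27 + 35 = 278 ≡ 18 (mod 20), and each step in m adds 9, giving residues 18, 7, 16, 5, 14 for m = 27, 28, …, 31.
Since 0 is absent from this list, 20 ∤ 9m + 35 for every m with 27 ≤ m ≤ 31.

There is no such integer m in that range.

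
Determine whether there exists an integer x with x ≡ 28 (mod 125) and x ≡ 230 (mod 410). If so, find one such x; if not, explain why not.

Reduce both congruences modulo 5, which divides 125 and 410: they say x ≡ 28 (mod 5) and x ≡ 230 (mod 5).
These are incompatible: 28 − 230 = -202 is not divisible by 5.
Hence the system has no solution.

There is no such integer.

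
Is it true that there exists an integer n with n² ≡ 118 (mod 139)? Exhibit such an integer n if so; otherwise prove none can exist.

n = 102

n = 102 works: 102² = 10404, and 10404 − 118 = 10286 = 74·139.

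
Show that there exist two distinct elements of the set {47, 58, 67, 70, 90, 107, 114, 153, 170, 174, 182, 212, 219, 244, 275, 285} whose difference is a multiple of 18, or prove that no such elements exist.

There is no such pair.

Reduce each element modulo 18: 47↦11, 58↦4, 67↦13, 70↦16, 90↦0, 107↦17, 114↦6, 153↦9, 170↦8, 174↦12, 182↦2, 212↦14, 219↦3, 244↦10, 275↦5, 285↦15.
All 16 residues are distinct, so no two elements differ by a multiple of 18.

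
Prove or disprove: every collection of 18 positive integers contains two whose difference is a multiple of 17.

There are exactly 17 possible remainders on division by 17.
Since 18 > 17, two of the 18 integers must share a residue class by the pigeonhole principle; call them a and b.
Equal remainders mean a − b ≡ 0 (mod 17), so 17 divides their difference.

Yes, this is always true.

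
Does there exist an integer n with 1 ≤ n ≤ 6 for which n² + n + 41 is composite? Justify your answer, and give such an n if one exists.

There is no such integer n in that range.

The values for n = 1, 2, …, 6 are 43, 47, 53, 61, 71, 83, and each of these is prime.
So no value in the range makes the expression composite.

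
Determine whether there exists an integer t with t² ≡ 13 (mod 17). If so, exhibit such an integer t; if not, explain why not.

Take t = 9. Then 9² = 81 = 4·17 + 13, so 9² ≡ 13 (mod 17).

t = 9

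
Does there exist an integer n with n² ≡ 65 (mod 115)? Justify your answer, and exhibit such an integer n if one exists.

Reduce modulo the prime factor 23 of 115: any solution would satisfy n² ≡ 19 (mod 23).
23 is prime, so by Euler's criterion 19 is a square mod 23 iff 19^((23−1)/2) = 19^11 ≡ 1 (mod 23).
Squaring successively (mod 23): 19^2 = 361 ≡ 16; 19^4 ≡ 16² = 256 ≡ 3; 19^8 ≡ 3² = 9 ≡ 9.
Since 11 = 8 + 2 + 1, 19^11 ≡ 9 · 16 · 19; multiplying out mod 23: 9·16 = 144 ≡ 6, then 6·19 = 114 ≡ 22. Thus 19^11 ≡ 22 ≡ −1 (mod 23).
By Euler's criterion 19 is a quadratic non-residue mod 23: no n satisfies n² ≡ 19 (mod 23).
So 19 is not a square mod 23, and hence 65 is not a square mod 115.

There is no such integer.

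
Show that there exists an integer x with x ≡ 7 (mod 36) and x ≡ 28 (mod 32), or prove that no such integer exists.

There is no such integer.

Reduce both congruences modulo 4, which divides 36 and 32: they say x ≡ 7 (mod 4) and x ≡ 28 (mod 4).
These are incompatible: 7 − 28 = -21 is not divisible by 4.
Hence the system has no solution.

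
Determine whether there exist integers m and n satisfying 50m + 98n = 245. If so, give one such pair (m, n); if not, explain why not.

gcd(50, 98) = 2, so every integer of the form 50m + 98n is a multiple of 2.
However 245 leaves remainder 1 on division by 2.
Hence no integers m, n satisfy the equation.

There are no such integers.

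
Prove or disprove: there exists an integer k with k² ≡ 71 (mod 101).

k = 77

Take k = 77. Then 77² = 5929 = 58·101 + 71, so 77² ≡ 71 (mod 101).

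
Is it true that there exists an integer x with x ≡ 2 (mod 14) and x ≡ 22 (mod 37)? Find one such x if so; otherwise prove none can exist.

The moduli 14 and 37 are coprime, so by the Chinese Remainder Theorem a unique solution modulo 518 exists.
Any solution of the first congruence is x = 2 + 14t; substituting into the second, 14t ≡ 22 − 2 ≡ 20 (mod 37).
To invert 14 modulo 37: 37 = 2·14 + 9, 14 = 1·9 + 5, 9 = 1·5 + 4, 5 = 1·4 + 1, 4 = 4·1 + 0, and unwinding, 1 = 5 − 1·4 = 5 − (9 − 1·5) = −9 + 2·5 = −9 + 2·(14 − 1·9) = 2·14 − 3·9 = 2·14 − 3·(37 − 2·14) = −3·37 + 8·14. Thus 14⁻¹ ≡ 8 (mod 37).
Multiplying by 8: t ≡ 8·20 = 160 ≡ 12 (mod 37).
With t = 12: x = 2 + 14·12 = 170.
Verify: 170 = 12·14 + 2 and 170 = 4·37 + 22. ✓

x = 170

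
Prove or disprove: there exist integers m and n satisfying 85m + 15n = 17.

Both 85 and 15 are divisible by gcd(85, 15) = 5, hence so is any combination 85m + 15n.
However 17 leaves remainder 2 on division by 5.
Therefore 85m + 15n = 17 has no solution in integers.

No such integers exist.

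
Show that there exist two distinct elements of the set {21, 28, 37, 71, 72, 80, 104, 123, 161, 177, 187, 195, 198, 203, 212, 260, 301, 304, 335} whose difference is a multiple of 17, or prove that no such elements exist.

Reduce each element mod 17: 21↦4, 28↦11, 37↦3, 71↦3, 72↦4, 80↦12, 104↦2, 123↦4, 161↦8, 177↦7, 187↦0, 195↦8, 198↦11, 203↦16, 212↦8, 260↦5, 301↦12, 304↦15, 335↦12. The residue 4 repeats (at 21 and 72), and 72 − 21 = 51 = 3·17.

21 and 72 are such a pair.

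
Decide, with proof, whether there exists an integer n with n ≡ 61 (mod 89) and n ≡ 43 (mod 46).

n = 595

The moduli 89 and 46 are coprime, so by the Chinese Remainder Theorem a unique solution modulo 4094 exists.
Write n = 61 + 89t and require 61 + 89t ≡ 43 (mod 46), i.e. 89t ≡ 28 (mod 46).
89 ≡ 43 (mod 46), so this reads 43t ≡ 28 (mod 46). Since 43·15 = 645 = 14·46 + 1, the inverse of 43 mod 46 is 15.
Therefore t ≡ 15·28 = 420 ≡ 6 (mod 46).
Taking t = 6 gives n = 61 + 89·6 = 595.
Verify: 595 = 6·89 + 61 and 595 = 12·46 + 43. ✓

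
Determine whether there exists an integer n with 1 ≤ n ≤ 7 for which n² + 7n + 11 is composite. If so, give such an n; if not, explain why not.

At n = 4: 4² + 7·4 + 11 = 55 = 5·11, which is composite.

n = 4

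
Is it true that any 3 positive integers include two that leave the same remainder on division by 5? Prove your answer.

Take the 3 consecutive integers 23, 24, 25: their residues mod 5 are all distinct because 3 ≤ 5.
So no two of them leave the same remainder on division by 5; the claim fails for this set.

No; for instance {23, 24, 25} is a counterexample.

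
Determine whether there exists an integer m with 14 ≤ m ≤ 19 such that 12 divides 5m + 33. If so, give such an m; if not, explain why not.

m = 15

At m = 14 the value 103 is not a multiple of 12. m = 15 works, since 5·15 + 33 = 108 = 9·12.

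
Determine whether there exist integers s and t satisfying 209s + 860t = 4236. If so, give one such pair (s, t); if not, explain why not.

s = 584, t = -137

209 and 860 are coprime, so 209s + 860t ranges over all of ℤ.
Euclidean algorithm: 860 = 4·209 + 24, 209 = 8·24 + 17, 24 = 1·17 + 7, 17 = 2·7 + 3, 7 = 2·3 + 1, 3 = 3·1 + 0.
Back-substituting, 1 = 7 − 2·3 = 7 − 2·(17 − 2·7) = −2·17 + 5·7 = −2·17 + 5·(24 − 1·17) = 5·24 − 7·17 = 5·24 − 7·(209 − 8·24) = −7·209 + 61·24 = −7·209 + 61·(860 − 4·209) = 61·860 − 251·209; that is, 209·(-251) + 860·61 = 1.
Times 4236: 209·(-1063236) + 860·258396 = 4236, so (-1063236, 258396) solves it.
Shifting by a multiple of (860, −209) keeps it a solution: s = -1063236 + 1237·860 = 584, t = 258396 − 1237·209 = -137.
Check: 209·584 + 860·(-137) = 122056 − 117820 = 4236. ✓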